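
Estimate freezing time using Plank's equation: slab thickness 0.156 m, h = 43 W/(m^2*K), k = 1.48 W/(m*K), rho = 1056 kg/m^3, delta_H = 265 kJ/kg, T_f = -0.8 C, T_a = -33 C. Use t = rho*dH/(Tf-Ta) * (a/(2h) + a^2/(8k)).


dT = -0.8 - (-33) = 32.2 K
term1 = a/(2h) = 0.156/(2*43) = 0.001813953488
term2 = a^2/(8k) = 0.156^2/(8*1.48) = 0.002055405405
t = rho*dH*1000/dT * (term1 + term2)
t = 1056*265*1000/32.2 * (0.001813953488 + 0.002055405405)
t = 33627 s

33627


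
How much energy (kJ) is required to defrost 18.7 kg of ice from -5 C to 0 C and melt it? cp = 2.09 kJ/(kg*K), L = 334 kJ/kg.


Sensible heat = cp * dT = 2.09 * 5 = 10.45 kJ/kg
Total per kg = 10.45 + 334 = 344.45 kJ/kg
Q = m * total = 18.7 * 344.45
Q = 6441.2 kJ

6441.2


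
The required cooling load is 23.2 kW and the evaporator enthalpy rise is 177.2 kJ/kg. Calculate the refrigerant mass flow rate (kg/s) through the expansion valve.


m_dot = Q / dh
m_dot = 23.2 / 177.2
m_dot = 0.1309 kg/s

0.1309


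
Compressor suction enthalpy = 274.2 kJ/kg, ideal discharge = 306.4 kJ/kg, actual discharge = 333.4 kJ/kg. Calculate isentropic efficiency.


dh_ideal = 306.4 - 274.2 = 32.2 kJ/kg
dh_actual = 333.4 - 274.2 = 59.2 kJ/kg
eta_s = dh_ideal / dh_actual = 32.2 / 59.2
eta_s = 0.5439

0.5439


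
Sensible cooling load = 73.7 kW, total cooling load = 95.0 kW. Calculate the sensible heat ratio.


SHR = Q_sensible / Q_total
SHR = 73.7 / 95.0
SHR = 0.776

0.776


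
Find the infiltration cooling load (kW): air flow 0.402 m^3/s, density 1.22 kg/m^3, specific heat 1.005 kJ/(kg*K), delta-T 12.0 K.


Q = V_dot * rho * cp * dT
Q = 0.402 * 1.22 * 1.005 * 12.0
Q = 5.915 kW

5.915


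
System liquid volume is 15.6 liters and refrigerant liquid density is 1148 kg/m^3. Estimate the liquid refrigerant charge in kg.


Charge = V * rho / 1000
Charge = 15.6 * 1148 / 1000
Charge = 17.91 kg

17.91


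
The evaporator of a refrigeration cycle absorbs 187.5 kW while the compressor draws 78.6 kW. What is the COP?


COP = Q_evap / W
COP = 187.5 / 78.6
COP = 2.385

2.385


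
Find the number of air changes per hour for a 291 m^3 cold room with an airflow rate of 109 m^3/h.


ACH = flow / volume
ACH = 109 / 291
ACH = 0.375

0.375


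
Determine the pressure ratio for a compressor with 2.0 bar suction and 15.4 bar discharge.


PR = P_high / P_low
PR = 15.4 / 2.0
PR = 7.7

7.7


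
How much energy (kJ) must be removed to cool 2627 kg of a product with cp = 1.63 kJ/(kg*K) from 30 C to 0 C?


dT = 30 - (0) = 30 K
Q = m * cp * dT = 2627 * 1.63 * 30
Q = 128460 kJ

128460


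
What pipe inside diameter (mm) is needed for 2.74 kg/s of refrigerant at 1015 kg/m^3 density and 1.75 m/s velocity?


A = m_dot / (rho * v) = 2.74 / (1015 * 1.75) = 0.001542575651 m^2
d = sqrt(4*A/pi) * 1000
d = 44.3 mm

44.3


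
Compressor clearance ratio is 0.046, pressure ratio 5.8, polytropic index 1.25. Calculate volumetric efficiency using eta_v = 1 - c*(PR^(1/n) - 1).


PR^(1/n) = 5.8^(1/1.25) = 4.0807726
eta_v = 1 - 0.046 * (4.0807726 - 1)
eta_v = 0.8583

0.8583


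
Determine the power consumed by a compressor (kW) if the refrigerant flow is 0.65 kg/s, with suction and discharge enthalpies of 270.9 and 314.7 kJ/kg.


dh = 314.7 - 270.9 = 43.8 kJ/kg
W = m_dot * dh = 0.65 * 43.8 = 28.47 kW

28.47


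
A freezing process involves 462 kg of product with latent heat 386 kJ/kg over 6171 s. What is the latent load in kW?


Q_lat = m * h_fg / t
Q_lat = 462 * 386 / 6171
Q_lat = 28.9 kW

28.9


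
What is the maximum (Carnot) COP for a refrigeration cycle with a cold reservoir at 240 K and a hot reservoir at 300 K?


dT = 300 - 240 = 60 K
COP_carnot = T_cold / dT = 240 / 60
COP_carnot = 4.0

4.0


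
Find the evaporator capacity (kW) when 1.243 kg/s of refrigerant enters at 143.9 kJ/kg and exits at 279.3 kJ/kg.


dh = 279.3 - 143.9 = 135.4 kJ/kg
Q_evap = m_dot * dh = 1.243 * 135.4
Q_evap = 168.3 kW

168.3


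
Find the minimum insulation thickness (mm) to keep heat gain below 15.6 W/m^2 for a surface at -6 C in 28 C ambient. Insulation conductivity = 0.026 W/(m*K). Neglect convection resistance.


dT = 28 - (-6) = 34 K
thickness = k * dT / q_max * 1000
thickness = 0.026 * 34 / 15.6 * 1000
thickness = 56.7 mm

56.7


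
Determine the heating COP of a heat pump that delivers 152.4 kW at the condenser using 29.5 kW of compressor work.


COP_hp = Q_cond / W
COP_hp = 152.4 / 29.5
COP_hp = 5.166

5.166


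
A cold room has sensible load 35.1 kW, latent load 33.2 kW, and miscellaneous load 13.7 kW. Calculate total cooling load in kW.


Q_total = Q_s + Q_l + Q_misc
Q_total = 35.1 + 33.2 + 13.7
Q_total = 82.0 kW

82.0


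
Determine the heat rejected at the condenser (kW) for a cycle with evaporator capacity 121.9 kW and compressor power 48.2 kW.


Q_cond = Q_evap + W
Q_cond = 121.9 + 48.2
Q_cond = 170.1 kW

170.1


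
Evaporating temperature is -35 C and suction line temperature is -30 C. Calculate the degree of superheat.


Superheat = T_suction - T_evap
Superheat = -30 - (-35)
Superheat = 5 K

5


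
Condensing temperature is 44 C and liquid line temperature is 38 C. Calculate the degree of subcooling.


Subcooling = T_cond - T_liquid
Subcooling = 44 - 38
Subcooling = 6 K

6


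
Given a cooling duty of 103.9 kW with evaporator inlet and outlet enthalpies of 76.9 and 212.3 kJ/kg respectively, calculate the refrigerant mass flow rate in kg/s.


dh = 212.3 - 76.9 = 135.4 kJ/kg
m_dot = Q / dh = 103.9 / 135.4 = 0.7674 kg/s

0.7674


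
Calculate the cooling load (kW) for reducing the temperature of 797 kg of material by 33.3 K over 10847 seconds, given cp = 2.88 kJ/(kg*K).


Q = m * cp * dT / t
Q = 797 * 2.88 * 33.3 / 10847
Q = 7.047 kW

7.047


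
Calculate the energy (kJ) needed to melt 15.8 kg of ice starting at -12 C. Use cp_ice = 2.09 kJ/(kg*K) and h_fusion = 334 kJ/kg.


Sensible heat = cp * dT = 2.09 * 12 = 25.08 kJ/kg
Total per kg = 25.08 + 334 = 359.08 kJ/kg
Q = m * total = 15.8 * 359.08
Q = 5673.5 kJ

5673.5


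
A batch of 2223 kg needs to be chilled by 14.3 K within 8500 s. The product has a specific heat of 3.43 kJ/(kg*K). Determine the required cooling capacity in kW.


Q = m * cp * dT / t
Q = 2223 * 3.43 * 14.3 / 8500
Q = 12.828 kW

12.828


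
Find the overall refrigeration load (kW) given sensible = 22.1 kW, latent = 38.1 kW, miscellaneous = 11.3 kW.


Q_total = Q_s + Q_l + Q_misc
Q_total = 22.1 + 38.1 + 11.3
Q_total = 71.5 kW

71.5


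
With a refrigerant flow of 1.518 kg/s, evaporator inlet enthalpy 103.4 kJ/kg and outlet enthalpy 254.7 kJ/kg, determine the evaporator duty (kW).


dh = 254.7 - 103.4 = 151.3 kJ/kg
Q_evap = m_dot * dh = 1.518 * 151.3
Q_evap = 229.67 kW

229.67


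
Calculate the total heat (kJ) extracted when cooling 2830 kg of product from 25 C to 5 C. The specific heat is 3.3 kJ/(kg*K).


dT = 25 - (5) = 20 K
Q = m * cp * dT = 2830 * 3.3 * 20
Q = 186780 kJ

186780


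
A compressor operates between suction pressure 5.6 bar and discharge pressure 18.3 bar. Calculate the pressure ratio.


PR = P_high / P_low
PR = 18.3 / 5.6
PR = 3.268

3.268


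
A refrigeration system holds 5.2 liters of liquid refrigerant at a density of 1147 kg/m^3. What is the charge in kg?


Charge = V * rho / 1000
Charge = 5.2 * 1147 / 1000
Charge = 5.96 kg

5.96


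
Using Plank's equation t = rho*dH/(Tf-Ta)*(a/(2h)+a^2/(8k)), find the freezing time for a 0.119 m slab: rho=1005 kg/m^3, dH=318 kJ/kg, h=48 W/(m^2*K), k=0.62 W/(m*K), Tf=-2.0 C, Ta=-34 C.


dT = -2.0 - (-34) = 32.0 K
term1 = a/(2h) = 0.119/(2*48) = 0.001239583333
term2 = a^2/(8k) = 0.119^2/(8*0.62) = 0.002855040323
t = rho*dH*1000/dT * (term1 + term2)
t = 1005*318*1000/32.0 * (0.001239583333 + 0.002855040323)
t = 40894 s

40894


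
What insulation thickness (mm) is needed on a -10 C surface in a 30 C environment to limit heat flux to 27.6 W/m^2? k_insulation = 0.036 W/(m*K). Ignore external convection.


dT = 30 - (-10) = 40 K
thickness = k * dT / q_max * 1000
thickness = 0.036 * 40 / 27.6 * 1000
thickness = 52.2 mm

52.2


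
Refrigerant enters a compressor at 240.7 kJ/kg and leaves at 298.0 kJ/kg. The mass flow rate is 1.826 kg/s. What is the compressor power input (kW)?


dh = 298.0 - 240.7 = 57.3 kJ/kg
W = m_dot * dh = 1.826 * 57.3 = 104.63 kW

104.63


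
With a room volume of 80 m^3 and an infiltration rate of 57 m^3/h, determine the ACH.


ACH = flow / volume
ACH = 57 / 80
ACH = 0.713

0.713


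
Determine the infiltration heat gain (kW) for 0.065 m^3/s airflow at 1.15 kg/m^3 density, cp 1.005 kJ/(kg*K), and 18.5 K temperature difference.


Q = V_dot * rho * cp * dT
Q = 0.065 * 1.15 * 1.005 * 18.5
Q = 1.39 kW

1.39


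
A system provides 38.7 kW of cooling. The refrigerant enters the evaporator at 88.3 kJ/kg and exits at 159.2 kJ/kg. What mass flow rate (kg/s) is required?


dh = 159.2 - 88.3 = 70.9 kJ/kg
m_dot = Q / dh = 38.7 / 70.9 = 0.5458 kg/s

0.5458


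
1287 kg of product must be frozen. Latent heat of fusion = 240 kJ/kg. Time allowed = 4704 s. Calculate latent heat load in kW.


Q_lat = m * h_fg / t
Q_lat = 1287 * 240 / 4704
Q_lat = 65.66 kW

65.66


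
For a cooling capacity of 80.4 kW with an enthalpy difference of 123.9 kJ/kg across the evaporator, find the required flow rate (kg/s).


m_dot = Q / dh
m_dot = 80.4 / 123.9
m_dot = 0.6489 kg/s

0.6489


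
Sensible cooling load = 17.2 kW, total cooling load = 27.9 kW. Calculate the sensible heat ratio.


SHR = Q_sensible / Q_total
SHR = 17.2 / 27.9
SHR = 0.616

0.616


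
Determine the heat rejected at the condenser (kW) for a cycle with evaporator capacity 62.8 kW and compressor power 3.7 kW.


Q_cond = Q_evap + W
Q_cond = 62.8 + 3.7
Q_cond = 66.5 kW

66.5


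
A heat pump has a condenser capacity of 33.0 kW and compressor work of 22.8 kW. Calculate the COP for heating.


COP_hp = Q_cond / W
COP_hp = 33.0 / 22.8
COP_hp = 1.447

1.447


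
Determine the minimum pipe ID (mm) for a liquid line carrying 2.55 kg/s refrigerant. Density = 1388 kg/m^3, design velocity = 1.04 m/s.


A = m_dot / (rho * v) = 2.55 / (1388 * 1.04) = 0.001766515185 m^2
d = sqrt(4*A/pi) * 1000
d = 47.4 mm

47.4


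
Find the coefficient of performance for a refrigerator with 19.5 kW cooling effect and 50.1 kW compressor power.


COP = Q_evap / W
COP = 19.5 / 50.1
COP = 0.389

0.389


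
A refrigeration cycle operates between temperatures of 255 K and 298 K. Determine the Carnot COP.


dT = 298 - 255 = 43 K
COP_carnot = T_cold / dT = 255 / 43
COP_carnot = 5.93

5.93


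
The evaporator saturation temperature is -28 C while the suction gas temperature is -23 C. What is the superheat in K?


Superheat = T_suction - T_evap
Superheat = -23 - (-28)
Superheat = 5 K

5


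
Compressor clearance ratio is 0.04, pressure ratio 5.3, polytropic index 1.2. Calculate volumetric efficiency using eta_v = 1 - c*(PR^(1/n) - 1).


PR^(1/n) = 5.3^(1/1.2) = 4.01386928
eta_v = 1 - 0.04 * (4.01386928 - 1)
eta_v = 0.8794

0.8794


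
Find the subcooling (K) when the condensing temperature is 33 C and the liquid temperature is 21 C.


Subcooling = T_cond - T_liquid
Subcooling = 33 - 21
Subcooling = 12 K

12


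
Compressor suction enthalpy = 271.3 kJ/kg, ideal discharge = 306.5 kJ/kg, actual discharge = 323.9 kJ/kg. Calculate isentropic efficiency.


dh_ideal = 306.5 - 271.3 = 35.2 kJ/kg
dh_actual = 323.9 - 271.3 = 52.6 kJ/kg
eta_s = dh_ideal / dh_actual = 35.2 / 52.6
eta_s = 0.6692

0.6692


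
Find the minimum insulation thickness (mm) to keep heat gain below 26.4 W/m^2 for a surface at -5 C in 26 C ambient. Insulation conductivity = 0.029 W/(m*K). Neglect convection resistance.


dT = 26 - (-5) = 31 K
thickness = k * dT / q_max * 1000
thickness = 0.029 * 31 / 26.4 * 1000
thickness = 34.1 mm

34.1


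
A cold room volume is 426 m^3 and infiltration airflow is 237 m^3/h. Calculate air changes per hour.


ACH = flow / volume
ACH = 237 / 426
ACH = 0.556

0.556


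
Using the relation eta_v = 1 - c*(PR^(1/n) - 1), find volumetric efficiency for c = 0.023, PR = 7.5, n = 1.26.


PR^(1/n) = 7.5^(1/1.26) = 4.9487221
eta_v = 1 - 0.023 * (4.9487221 - 1)
eta_v = 0.9092

0.9092


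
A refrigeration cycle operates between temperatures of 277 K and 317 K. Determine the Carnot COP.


dT = 317 - 277 = 40 K
COP_carnot = T_cold / dT = 277 / 40
COP_carnot = 6.925

6.925


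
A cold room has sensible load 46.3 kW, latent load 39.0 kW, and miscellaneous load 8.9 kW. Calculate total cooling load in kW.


Q_total = Q_s + Q_l + Q_misc
Q_total = 46.3 + 39.0 + 8.9
Q_total = 94.2 kW

94.2


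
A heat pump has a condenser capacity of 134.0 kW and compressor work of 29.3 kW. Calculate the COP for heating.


COP_hp = Q_cond / W
COP_hp = 134.0 / 29.3
COP_hp = 4.573

4.573


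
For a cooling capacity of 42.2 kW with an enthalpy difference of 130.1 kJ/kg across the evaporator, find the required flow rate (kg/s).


m_dot = Q / dh
m_dot = 42.2 / 130.1
m_dot = 0.3244 kg/s

0.3244


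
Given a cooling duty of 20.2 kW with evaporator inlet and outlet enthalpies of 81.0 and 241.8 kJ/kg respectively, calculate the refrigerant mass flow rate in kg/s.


dh = 241.8 - 81.0 = 160.8 kJ/kg
m_dot = Q / dh = 20.2 / 160.8 = 0.1256 kg/s

0.1256


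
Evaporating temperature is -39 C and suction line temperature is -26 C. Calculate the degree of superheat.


Superheat = T_suction - T_evap
Superheat = -26 - (-39)
Superheat = 13 K

13


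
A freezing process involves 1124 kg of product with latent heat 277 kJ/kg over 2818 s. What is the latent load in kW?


Q_lat = m * h_fg / t
Q_lat = 1124 * 277 / 2818
Q_lat = 110.49 kW

110.49


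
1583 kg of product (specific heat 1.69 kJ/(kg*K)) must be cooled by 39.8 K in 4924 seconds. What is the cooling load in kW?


Q = m * cp * dT / t
Q = 1583 * 1.69 * 39.8 / 4924
Q = 21.624 kW

21.624


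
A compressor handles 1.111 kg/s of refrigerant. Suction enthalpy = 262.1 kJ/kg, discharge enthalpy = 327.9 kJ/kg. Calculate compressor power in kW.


dh = 327.9 - 262.1 = 65.8 kJ/kg
W = m_dot * dh = 1.111 * 65.8 = 73.1 kW

73.1


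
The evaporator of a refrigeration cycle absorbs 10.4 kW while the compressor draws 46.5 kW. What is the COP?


COP = Q_evap / W
COP = 10.4 / 46.5
COP = 0.224

0.224


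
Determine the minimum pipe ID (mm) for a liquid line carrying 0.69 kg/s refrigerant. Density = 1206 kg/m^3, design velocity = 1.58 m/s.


A = m_dot / (rho * v) = 0.69 / (1206 * 1.58) = 0.0003621134832 m^2
d = sqrt(4*A/pi) * 1000
d = 21.5 mm

21.5


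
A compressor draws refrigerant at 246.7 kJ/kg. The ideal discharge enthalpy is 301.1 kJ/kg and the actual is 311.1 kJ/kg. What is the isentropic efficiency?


dh_ideal = 301.1 - 246.7 = 54.4 kJ/kg
dh_actual = 311.1 - 246.7 = 64.4 kJ/kg
eta_s = dh_ideal / dh_actual = 54.4 / 64.4
eta_s = 0.8447

0.8447


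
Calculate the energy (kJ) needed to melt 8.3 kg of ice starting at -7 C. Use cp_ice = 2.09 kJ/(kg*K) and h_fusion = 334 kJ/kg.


Sensible heat = cp * dT = 2.09 * 7 = 14.63 kJ/kg
Total per kg = 14.63 + 334 = 348.63 kJ/kg
Q = m * total = 8.3 * 348.63
Q = 2893.6 kJ

2893.6


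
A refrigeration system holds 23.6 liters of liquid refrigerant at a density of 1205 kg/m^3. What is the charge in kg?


Charge = V * rho / 1000
Charge = 23.6 * 1205 / 1000
Charge = 28.44 kg

28.44


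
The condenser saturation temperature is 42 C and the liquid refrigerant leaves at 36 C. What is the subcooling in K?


Subcooling = T_cond - T_liquid
Subcooling = 42 - 36
Subcooling = 6 K

6


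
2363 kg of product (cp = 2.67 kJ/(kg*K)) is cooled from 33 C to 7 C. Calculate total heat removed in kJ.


dT = 33 - (7) = 26 K
Q = m * cp * dT = 2363 * 2.67 * 26
Q = 164039 kJ

164039


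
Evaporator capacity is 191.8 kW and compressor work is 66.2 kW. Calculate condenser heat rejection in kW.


Q_cond = Q_evap + W
Q_cond = 191.8 + 66.2
Q_cond = 258.0 kW

258.0


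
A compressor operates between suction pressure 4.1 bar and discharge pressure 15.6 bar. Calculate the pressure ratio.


PR = P_high / P_low
PR = 15.6 / 4.1
PR = 3.805

3.805


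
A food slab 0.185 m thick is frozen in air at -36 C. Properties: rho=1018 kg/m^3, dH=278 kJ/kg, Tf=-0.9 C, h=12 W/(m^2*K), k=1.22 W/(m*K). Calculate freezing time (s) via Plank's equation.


dT = -0.9 - (-36) = 35.1 K
term1 = a/(2h) = 0.185/(2*12) = 0.007708333333
term2 = a^2/(8k) = 0.185^2/(8*1.22) = 0.003506659836
t = rho*dH*1000/dT * (term1 + term2)
t = 1018*278*1000/35.1 * (0.007708333333 + 0.003506659836)
t = 90424 s

90424


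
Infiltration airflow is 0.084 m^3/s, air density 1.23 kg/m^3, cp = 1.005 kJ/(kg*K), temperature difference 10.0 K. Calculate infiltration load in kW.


Q = V_dot * rho * cp * dT
Q = 0.084 * 1.23 * 1.005 * 10.0
Q = 1.038 kW

1.038


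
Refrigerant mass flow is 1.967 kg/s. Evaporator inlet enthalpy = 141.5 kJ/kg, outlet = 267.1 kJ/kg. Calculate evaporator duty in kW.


dh = 267.1 - 141.5 = 125.6 kJ/kg
Q_evap = m_dot * dh = 1.967 * 125.6
Q_evap = 247.06 kW

247.06


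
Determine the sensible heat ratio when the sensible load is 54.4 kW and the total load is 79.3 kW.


SHR = Q_sensible / Q_total
SHR = 54.4 / 79.3
SHR = 0.686

0.686


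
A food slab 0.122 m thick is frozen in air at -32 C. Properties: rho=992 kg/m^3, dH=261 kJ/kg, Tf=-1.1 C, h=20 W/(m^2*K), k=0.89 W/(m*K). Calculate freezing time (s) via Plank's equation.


dT = -1.1 - (-32) = 30.9 K
term1 = a/(2h) = 0.122/(2*20) = 0.00305
term2 = a^2/(8k) = 0.122^2/(8*0.89) = 0.002090449438
t = rho*dH*1000/dT * (term1 + term2)
t = 992*261*1000/30.9 * (0.00305 + 0.002090449438)
t = 43072 s

43072


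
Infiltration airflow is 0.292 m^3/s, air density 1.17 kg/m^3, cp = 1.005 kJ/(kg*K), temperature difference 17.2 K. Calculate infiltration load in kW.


Q = V_dot * rho * cp * dT
Q = 0.292 * 1.17 * 1.005 * 17.2
Q = 5.906 kW

5.906


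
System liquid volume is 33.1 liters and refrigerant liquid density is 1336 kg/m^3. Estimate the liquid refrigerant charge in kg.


Charge = V * rho / 1000
Charge = 33.1 * 1336 / 1000
Charge = 44.22 kg

44.22


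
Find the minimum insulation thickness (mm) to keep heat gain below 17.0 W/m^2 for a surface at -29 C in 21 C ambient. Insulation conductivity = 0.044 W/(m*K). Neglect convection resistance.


dT = 21 - (-29) = 50 K
thickness = k * dT / q_max * 1000
thickness = 0.044 * 50 / 17.0 * 1000
thickness = 129.4 mm

129.4


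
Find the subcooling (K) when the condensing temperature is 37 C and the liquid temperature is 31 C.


Subcooling = T_cond - T_liquid
Subcooling = 37 - 31
Subcooling = 6 K

6


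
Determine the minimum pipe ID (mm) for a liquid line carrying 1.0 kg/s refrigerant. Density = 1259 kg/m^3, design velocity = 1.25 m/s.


A = m_dot / (rho * v) = 1.0 / (1259 * 1.25) = 0.0006354249404 m^2
d = sqrt(4*A/pi) * 1000
d = 28.4 mm

28.4


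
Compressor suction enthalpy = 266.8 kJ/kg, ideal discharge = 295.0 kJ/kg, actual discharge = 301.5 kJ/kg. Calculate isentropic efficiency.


dh_ideal = 295.0 - 266.8 = 28.2 kJ/kg
dh_actual = 301.5 - 266.8 = 34.7 kJ/kg
eta_s = dh_ideal / dh_actual = 28.2 / 34.7
eta_s = 0.8127

0.8127


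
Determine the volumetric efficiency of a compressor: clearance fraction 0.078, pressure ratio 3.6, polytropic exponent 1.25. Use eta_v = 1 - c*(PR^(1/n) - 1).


PR^(1/n) = 3.6^(1/1.25) = 2.78639063
eta_v = 1 - 0.078 * (2.78639063 - 1)
eta_v = 0.8607

0.8607


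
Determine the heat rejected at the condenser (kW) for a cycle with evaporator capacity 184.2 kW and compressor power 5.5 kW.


Q_cond = Q_evap + W
Q_cond = 184.2 + 5.5
Q_cond = 189.7 kW

189.7


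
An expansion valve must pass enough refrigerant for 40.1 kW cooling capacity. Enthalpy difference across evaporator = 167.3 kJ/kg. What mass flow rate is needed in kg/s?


m_dot = Q / dh
m_dot = 40.1 / 167.3
m_dot = 0.2397 kg/s

0.2397


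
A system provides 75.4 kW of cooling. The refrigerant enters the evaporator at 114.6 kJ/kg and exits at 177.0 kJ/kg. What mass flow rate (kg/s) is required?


dh = 177.0 - 114.6 = 62.4 kJ/kg
m_dot = Q / dh = 75.4 / 62.4 = 1.2083 kg/s

1.2083


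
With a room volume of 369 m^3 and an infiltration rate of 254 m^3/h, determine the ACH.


ACH = flow / volume
ACH = 254 / 369
ACH = 0.688

0.688


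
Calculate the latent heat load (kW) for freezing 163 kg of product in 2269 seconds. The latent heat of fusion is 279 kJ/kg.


Q_lat = m * h_fg / t
Q_lat = 163 * 279 / 2269
Q_lat = 20.04 kW

20.04


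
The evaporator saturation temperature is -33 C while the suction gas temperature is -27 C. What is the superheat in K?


Superheat = T_suction - T_evap
Superheat = -27 - (-33)
Superheat = 6 K

6


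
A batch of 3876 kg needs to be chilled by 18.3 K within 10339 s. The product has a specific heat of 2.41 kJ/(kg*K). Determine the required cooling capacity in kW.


Q = m * cp * dT / t
Q = 3876 * 2.41 * 18.3 / 10339
Q = 16.534 kW

16.534


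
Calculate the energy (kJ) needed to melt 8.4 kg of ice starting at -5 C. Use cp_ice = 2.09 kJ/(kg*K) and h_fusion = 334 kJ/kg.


Sensible heat = cp * dT = 2.09 * 5 = 10.45 kJ/kg
Total per kg = 10.45 + 334 = 344.45 kJ/kg
Q = m * total = 8.4 * 344.45
Q = 2893.4 kJ

2893.4


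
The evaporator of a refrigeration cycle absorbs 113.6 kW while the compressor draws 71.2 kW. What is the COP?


COP = Q_evap / W
COP = 113.6 / 71.2
COP = 1.596

1.596


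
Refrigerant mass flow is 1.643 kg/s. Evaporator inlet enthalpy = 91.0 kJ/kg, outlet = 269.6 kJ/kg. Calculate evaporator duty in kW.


dh = 269.6 - 91.0 = 178.6 kJ/kg
Q_evap = m_dot * dh = 1.643 * 178.6
Q_evap = 293.44 kW

293.44


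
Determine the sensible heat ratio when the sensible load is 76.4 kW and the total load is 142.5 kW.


SHR = Q_sensible / Q_total
SHR = 76.4 / 142.5
SHR = 0.536

0.536


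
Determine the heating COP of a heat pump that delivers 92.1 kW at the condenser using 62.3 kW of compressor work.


COP_hp = Q_cond / W
COP_hp = 92.1 / 62.3
COP_hp = 1.478

1.478


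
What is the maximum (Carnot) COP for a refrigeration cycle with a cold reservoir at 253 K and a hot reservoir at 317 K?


dT = 317 - 253 = 64 K
COP_carnot = T_cold / dT = 253 / 64
COP_carnot = 3.953

3.953


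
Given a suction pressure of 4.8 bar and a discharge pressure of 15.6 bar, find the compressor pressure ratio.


PR = P_high / P_low
PR = 15.6 / 4.8
PR = 3.25

3.25


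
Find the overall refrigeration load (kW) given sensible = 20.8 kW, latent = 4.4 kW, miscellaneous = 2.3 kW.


Q_total = Q_s + Q_l + Q_misc
Q_total = 20.8 + 4.4 + 2.3
Q_total = 27.5 kW

27.5


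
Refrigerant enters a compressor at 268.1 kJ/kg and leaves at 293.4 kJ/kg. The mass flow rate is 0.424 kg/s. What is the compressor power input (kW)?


dh = 293.4 - 268.1 = 25.3 kJ/kg
W = m_dot * dh = 0.424 * 25.3 = 10.73 kW

10.73


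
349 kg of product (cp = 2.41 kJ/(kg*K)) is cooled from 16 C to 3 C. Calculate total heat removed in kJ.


dT = 16 - (3) = 13 K
Q = m * cp * dT = 349 * 2.41 * 13
Q = 10934 kJ

10934


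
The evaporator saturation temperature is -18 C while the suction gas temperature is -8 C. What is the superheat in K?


Superheat = T_suction - T_evap
Superheat = -8 - (-18)
Superheat = 10 K

10


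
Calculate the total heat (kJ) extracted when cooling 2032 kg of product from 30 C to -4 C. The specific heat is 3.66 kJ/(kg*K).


dT = 30 - (-4) = 34 K
Q = m * cp * dT = 2032 * 3.66 * 34
Q = 252862 kJ

252862


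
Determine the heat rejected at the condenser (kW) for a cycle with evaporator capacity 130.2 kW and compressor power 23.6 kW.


Q_cond = Q_evap + W
Q_cond = 130.2 + 23.6
Q_cond = 153.8 kW

153.8


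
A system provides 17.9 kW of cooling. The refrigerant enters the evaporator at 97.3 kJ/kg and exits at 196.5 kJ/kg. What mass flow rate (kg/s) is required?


dh = 196.5 - 97.3 = 99.2 kJ/kg
m_dot = Q / dh = 17.9 / 99.2 = 0.1804 kg/s

0.1804


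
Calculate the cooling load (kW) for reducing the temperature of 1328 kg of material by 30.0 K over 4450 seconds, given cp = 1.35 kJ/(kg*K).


Q = m * cp * dT / t
Q = 1328 * 1.35 * 30.0 / 4450
Q = 12.086 kW

12.086


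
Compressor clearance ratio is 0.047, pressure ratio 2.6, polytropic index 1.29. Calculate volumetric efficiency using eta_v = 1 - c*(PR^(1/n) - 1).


PR^(1/n) = 2.6^(1/1.29) = 2.09741691
eta_v = 1 - 0.047 * (2.09741691 - 1)
eta_v = 0.9484

0.9484


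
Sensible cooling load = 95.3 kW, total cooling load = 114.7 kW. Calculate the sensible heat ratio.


SHR = Q_sensible / Q_total
SHR = 95.3 / 114.7
SHR = 0.831

0.831


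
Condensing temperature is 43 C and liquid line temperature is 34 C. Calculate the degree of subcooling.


Subcooling = T_cond - T_liquid
Subcooling = 43 - 34
Subcooling = 9 K

9


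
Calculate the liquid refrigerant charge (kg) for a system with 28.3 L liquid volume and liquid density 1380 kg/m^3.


Charge = V * rho / 1000
Charge = 28.3 * 1380 / 1000
Charge = 39.05 kg

39.05


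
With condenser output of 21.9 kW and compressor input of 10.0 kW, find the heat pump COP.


COP_hp = Q_cond / W
COP_hp = 21.9 / 10.0
COP_hp = 2.19

2.19


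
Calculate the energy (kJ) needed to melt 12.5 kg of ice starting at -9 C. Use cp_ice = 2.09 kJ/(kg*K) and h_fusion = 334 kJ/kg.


Sensible heat = cp * dT = 2.09 * 9 = 18.81 kJ/kg
Total per kg = 18.81 + 334 = 352.81 kJ/kg
Q = m * total = 12.5 * 352.81
Q = 4410.1 kJ

4410.1


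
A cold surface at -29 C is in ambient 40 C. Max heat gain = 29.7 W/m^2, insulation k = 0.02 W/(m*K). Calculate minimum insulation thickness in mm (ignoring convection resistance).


dT = 40 - (-29) = 69 K
thickness = k * dT / q_max * 1000
thickness = 0.02 * 69 / 29.7 * 1000
thickness = 46.5 mm

46.5


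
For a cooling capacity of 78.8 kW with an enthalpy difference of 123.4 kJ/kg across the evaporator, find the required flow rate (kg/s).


m_dot = Q / dh
m_dot = 78.8 / 123.4
m_dot = 0.6386 kg/s

0.6386


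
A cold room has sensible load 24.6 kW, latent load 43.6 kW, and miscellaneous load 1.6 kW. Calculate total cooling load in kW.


Q_total = Q_s + Q_l + Q_misc
Q_total = 24.6 + 43.6 + 1.6
Q_total = 69.8 kW

69.8


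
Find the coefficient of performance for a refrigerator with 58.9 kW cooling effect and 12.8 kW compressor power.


COP = Q_evap / W
COP = 58.9 / 12.8
COP = 4.602

4.602


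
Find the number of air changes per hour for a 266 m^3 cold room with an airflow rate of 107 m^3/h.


ACH = flow / volume
ACH = 107 / 266
ACH = 0.402

0.402


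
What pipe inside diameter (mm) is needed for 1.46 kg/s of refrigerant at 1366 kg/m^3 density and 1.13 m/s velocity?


A = m_dot / (rho * v) = 1.46 / (1366 * 1.13) = 0.0009458531466 m^2
d = sqrt(4*A/pi) * 1000
d = 34.7 mm

34.7


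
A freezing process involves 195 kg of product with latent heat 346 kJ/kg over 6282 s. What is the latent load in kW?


Q_lat = m * h_fg / t
Q_lat = 195 * 346 / 6282
Q_lat = 10.74 kW

10.74


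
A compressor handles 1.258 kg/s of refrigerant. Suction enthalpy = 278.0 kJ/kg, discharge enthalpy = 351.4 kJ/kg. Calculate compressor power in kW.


dh = 351.4 - 278.0 = 73.4 kJ/kg
W = m_dot * dh = 1.258 * 73.4 = 92.34 kW

92.34


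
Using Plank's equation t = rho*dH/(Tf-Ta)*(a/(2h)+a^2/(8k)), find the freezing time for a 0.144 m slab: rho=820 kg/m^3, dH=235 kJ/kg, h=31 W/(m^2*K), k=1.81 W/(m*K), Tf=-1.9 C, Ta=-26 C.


dT = -1.9 - (-26) = 24.1 K
term1 = a/(2h) = 0.144/(2*31) = 0.002322580645
term2 = a^2/(8k) = 0.144^2/(8*1.81) = 0.001432044199
t = rho*dH*1000/dT * (term1 + term2)
t = 820*235*1000/24.1 * (0.002322580645 + 0.001432044199)
t = 30021 s

30021


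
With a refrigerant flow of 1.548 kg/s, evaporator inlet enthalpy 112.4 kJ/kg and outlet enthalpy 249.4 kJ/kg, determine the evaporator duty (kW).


dh = 249.4 - 112.4 = 137.0 kJ/kg
Q_evap = m_dot * dh = 1.548 * 137.0
Q_evap = 212.08 kW

212.08


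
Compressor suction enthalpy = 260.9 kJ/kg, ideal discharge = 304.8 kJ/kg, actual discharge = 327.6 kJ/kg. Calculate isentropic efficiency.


dh_ideal = 304.8 - 260.9 = 43.9 kJ/kg
dh_actual = 327.6 - 260.9 = 66.7 kJ/kg
eta_s = dh_ideal / dh_actual = 43.9 / 66.7
eta_s = 0.6582

0.6582


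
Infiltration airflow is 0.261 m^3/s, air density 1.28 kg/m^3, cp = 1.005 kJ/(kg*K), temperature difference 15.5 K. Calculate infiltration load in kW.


Q = V_dot * rho * cp * dT
Q = 0.261 * 1.28 * 1.005 * 15.5
Q = 5.204 kW

5.204


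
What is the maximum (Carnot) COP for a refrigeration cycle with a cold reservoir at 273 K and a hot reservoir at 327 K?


dT = 327 - 273 = 54 K
COP_carnot = T_cold / dT = 273 / 54
COP_carnot = 5.056

5.056


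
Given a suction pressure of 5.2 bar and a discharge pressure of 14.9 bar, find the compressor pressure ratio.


PR = P_high / P_low
PR = 14.9 / 5.2
PR = 2.865

2.865


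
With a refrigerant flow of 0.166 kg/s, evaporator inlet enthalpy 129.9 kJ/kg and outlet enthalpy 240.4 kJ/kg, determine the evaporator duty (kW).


dh = 240.4 - 129.9 = 110.5 kJ/kg
Q_evap = m_dot * dh = 0.166 * 110.5
Q_evap = 18.34 kW

18.34


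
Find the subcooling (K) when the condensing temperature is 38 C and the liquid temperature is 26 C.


Subcooling = T_cond - T_liquid
Subcooling = 38 - 26
Subcooling = 12 K

12


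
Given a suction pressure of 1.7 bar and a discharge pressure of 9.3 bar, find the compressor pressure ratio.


PR = P_high / P_low
PR = 9.3 / 1.7
PR = 5.471

5.471


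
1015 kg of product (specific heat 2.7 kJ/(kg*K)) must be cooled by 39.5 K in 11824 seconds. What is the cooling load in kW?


Q = m * cp * dT / t
Q = 1015 * 2.7 * 39.5 / 11824
Q = 9.155 kW

9.155


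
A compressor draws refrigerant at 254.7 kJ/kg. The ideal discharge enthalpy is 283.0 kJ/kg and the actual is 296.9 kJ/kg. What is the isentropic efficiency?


dh_ideal = 283.0 - 254.7 = 28.3 kJ/kg
dh_actual = 296.9 - 254.7 = 42.2 kJ/kg
eta_s = dh_ideal / dh_actual = 28.3 / 42.2
eta_s = 0.6706

0.6706


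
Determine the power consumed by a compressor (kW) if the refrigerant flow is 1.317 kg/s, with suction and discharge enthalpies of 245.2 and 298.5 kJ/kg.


dh = 298.5 - 245.2 = 53.3 kJ/kg
W = m_dot * dh = 1.317 * 53.3 = 70.2 kW

70.2


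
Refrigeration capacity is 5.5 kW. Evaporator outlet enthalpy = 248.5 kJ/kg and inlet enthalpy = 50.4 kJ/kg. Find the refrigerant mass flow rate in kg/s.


dh = 248.5 - 50.4 = 198.1 kJ/kg
m_dot = Q / dh = 5.5 / 198.1 = 0.0278 kg/s

0.0278


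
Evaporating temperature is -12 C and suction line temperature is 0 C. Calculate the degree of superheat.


Superheat = T_suction - T_evap
Superheat = 0 - (-12)
Superheat = 12 K

12


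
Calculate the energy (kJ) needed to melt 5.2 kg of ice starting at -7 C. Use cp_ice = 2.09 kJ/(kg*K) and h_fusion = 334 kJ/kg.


Sensible heat = cp * dT = 2.09 * 7 = 14.63 kJ/kg
Total per kg = 14.63 + 334 = 348.63 kJ/kg
Q = m * total = 5.2 * 348.63
Q = 1812.9 kJ

1812.9


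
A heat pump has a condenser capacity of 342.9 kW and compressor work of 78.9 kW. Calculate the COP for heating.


COP_hp = Q_cond / W
COP_hp = 342.9 / 78.9
COP_hp = 4.346

4.346


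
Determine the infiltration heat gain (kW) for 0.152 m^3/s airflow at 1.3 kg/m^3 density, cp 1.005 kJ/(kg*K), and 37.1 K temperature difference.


Q = V_dot * rho * cp * dT
Q = 0.152 * 1.3 * 1.005 * 37.1
Q = 7.368 kW

7.368


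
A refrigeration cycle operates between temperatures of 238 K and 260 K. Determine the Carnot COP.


dT = 260 - 238 = 22 K
COP_carnot = T_cold / dT = 238 / 22
COP_carnot = 10.818

10.818


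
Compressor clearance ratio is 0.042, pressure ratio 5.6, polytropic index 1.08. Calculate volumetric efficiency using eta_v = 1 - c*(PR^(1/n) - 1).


PR^(1/n) = 5.6^(1/1.08) = 4.92908936
eta_v = 1 - 0.042 * (4.92908936 - 1)
eta_v = 0.835

0.835


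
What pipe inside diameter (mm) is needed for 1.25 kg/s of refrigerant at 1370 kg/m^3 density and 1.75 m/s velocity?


A = m_dot / (rho * v) = 1.25 / (1370 * 1.75) = 0.0005213764338 m^2
d = sqrt(4*A/pi) * 1000
d = 25.8 mm

25.8


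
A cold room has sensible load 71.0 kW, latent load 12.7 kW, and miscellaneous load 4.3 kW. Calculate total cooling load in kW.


Q_total = Q_s + Q_l + Q_misc
Q_total = 71.0 + 12.7 + 4.3
Q_total = 88.0 kW

88.0


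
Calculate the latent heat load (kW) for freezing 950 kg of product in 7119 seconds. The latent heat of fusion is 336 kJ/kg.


Q_lat = m * h_fg / t
Q_lat = 950 * 336 / 7119
Q_lat = 44.84 kW

44.84


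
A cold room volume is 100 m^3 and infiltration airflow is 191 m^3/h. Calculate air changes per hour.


ACH = flow / volume
ACH = 191 / 100
ACH = 1.91

1.91


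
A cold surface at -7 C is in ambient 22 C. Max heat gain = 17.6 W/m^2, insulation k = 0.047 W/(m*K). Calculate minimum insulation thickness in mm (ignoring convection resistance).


dT = 22 - (-7) = 29 K
thickness = k * dT / q_max * 1000
thickness = 0.047 * 29 / 17.6 * 1000
thickness = 77.4 mm

77.4


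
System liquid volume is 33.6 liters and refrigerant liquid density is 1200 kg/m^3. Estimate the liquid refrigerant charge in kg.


Charge = V * rho / 1000
Charge = 33.6 * 1200 / 1000
Charge = 40.32 kg

40.32


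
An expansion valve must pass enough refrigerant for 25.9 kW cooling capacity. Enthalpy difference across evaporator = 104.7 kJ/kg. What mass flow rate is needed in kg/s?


m_dot = Q / dh
m_dot = 25.9 / 104.7
m_dot = 0.2474 kg/s

0.2474


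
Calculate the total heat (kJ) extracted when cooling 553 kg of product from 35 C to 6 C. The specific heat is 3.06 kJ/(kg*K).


dT = 35 - (6) = 29 K
Q = m * cp * dT = 553 * 3.06 * 29
Q = 49073 kJ

49073


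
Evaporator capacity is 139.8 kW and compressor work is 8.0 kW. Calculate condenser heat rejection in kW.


Q_cond = Q_evap + W
Q_cond = 139.8 + 8.0
Q_cond = 147.8 kW

147.8


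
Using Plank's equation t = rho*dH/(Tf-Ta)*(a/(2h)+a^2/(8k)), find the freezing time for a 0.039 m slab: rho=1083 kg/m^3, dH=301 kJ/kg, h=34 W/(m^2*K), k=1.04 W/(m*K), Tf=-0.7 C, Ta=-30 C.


dT = -0.7 - (-30) = 29.3 K
term1 = a/(2h) = 0.039/(2*34) = 0.0005735294118
term2 = a^2/(8k) = 0.039^2/(8*1.04) = 0.0001828125
t = rho*dH*1000/dT * (term1 + term2)
t = 1083*301*1000/29.3 * (0.0005735294118 + 0.0001828125)
t = 8415 s

8415


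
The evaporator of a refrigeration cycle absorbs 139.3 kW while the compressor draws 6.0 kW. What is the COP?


COP = Q_evap / W
COP = 139.3 / 6.0
COP = 23.217

23.217


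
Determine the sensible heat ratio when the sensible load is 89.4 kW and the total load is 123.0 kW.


SHR = Q_sensible / Q_total
SHR = 89.4 / 123.0
SHR = 0.727

0.727


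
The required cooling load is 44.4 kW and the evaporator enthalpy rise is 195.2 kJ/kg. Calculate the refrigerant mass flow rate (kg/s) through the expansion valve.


m_dot = Q / dh
m_dot = 44.4 / 195.2
m_dot = 0.2275 kg/s

0.2275


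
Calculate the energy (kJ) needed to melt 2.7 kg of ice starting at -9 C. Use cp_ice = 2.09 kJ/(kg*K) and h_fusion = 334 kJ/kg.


Sensible heat = cp * dT = 2.09 * 9 = 18.81 kJ/kg
Total per kg = 18.81 + 334 = 352.81 kJ/kg
Q = m * total = 2.7 * 352.81
Q = 952.6 kJ

952.6


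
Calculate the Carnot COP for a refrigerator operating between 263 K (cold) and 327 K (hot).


dT = 327 - 263 = 64 K
COP_carnot = T_cold / dT = 263 / 64
COP_carnot = 4.109

4.109


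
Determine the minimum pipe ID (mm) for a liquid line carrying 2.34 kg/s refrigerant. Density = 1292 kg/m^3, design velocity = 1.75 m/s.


A = m_dot / (rho * v) = 2.34 / (1292 * 1.75) = 0.001034940292 m^2
d = sqrt(4*A/pi) * 1000
d = 36.3 mm

36.3


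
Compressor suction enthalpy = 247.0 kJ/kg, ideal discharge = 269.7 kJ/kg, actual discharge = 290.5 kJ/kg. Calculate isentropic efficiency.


dh_ideal = 269.7 - 247.0 = 22.7 kJ/kg
dh_actual = 290.5 - 247.0 = 43.5 kJ/kg
eta_s = dh_ideal / dh_actual = 22.7 / 43.5
eta_s = 0.5218

0.5218


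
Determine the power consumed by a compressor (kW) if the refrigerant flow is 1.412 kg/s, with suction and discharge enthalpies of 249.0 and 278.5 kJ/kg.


dh = 278.5 - 249.0 = 29.5 kJ/kg
W = m_dot * dh = 1.412 * 29.5 = 41.65 kW

41.65


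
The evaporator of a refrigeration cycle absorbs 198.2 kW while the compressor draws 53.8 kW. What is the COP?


COP = Q_evap / W
COP = 198.2 / 53.8
COP = 3.684

3.684


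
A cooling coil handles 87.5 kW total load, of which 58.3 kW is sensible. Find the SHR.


SHR = Q_sensible / Q_total
SHR = 58.3 / 87.5
SHR = 0.666

0.666


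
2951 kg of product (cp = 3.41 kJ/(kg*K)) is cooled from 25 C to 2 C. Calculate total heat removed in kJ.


dT = 25 - (2) = 23 K
Q = m * cp * dT = 2951 * 3.41 * 23
Q = 231447 kJ

231447


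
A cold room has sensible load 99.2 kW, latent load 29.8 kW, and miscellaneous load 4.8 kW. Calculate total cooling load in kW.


Q_total = Q_s + Q_l + Q_misc
Q_total = 99.2 + 29.8 + 4.8
Q_total = 133.8 kW

133.8


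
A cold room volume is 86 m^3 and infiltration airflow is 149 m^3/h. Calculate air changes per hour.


ACH = flow / volume
ACH = 149 / 86
ACH = 1.733

1.733


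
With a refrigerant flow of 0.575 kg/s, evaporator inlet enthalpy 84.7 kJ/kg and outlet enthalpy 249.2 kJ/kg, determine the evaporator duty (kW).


dh = 249.2 - 84.7 = 164.5 kJ/kg
Q_evap = m_dot * dh = 0.575 * 164.5
Q_evap = 94.59 kW

94.59


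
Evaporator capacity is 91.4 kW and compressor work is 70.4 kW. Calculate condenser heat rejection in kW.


Q_cond = Q_evap + W
Q_cond = 91.4 + 70.4
Q_cond = 161.8 kW

161.8


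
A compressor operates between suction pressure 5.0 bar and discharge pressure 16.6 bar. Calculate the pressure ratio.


PR = P_high / P_low
PR = 16.6 / 5.0
PR = 3.32

3.32


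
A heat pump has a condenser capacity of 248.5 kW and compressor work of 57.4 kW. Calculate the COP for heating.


COP_hp = Q_cond / W
COP_hp = 248.5 / 57.4
COP_hp = 4.329

4.329


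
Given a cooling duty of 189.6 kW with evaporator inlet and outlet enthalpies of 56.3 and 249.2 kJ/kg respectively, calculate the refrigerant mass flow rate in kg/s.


dh = 249.2 - 56.3 = 192.9 kJ/kg
m_dot = Q / dh = 189.6 / 192.9 = 0.9829 kg/s

0.9829


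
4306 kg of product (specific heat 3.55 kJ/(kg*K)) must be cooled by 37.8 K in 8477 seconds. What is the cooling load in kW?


Q = m * cp * dT / t
Q = 4306 * 3.55 * 37.8 / 8477
Q = 68.164 kW

68.164


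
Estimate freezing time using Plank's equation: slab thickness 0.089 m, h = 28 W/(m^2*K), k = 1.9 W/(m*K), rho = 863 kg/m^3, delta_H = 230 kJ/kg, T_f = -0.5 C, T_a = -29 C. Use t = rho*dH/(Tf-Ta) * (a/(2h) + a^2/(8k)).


dT = -0.5 - (-29) = 28.5 K
term1 = a/(2h) = 0.089/(2*28) = 0.001589285714
term2 = a^2/(8k) = 0.089^2/(8*1.9) = 0.0005211184211
t = rho*dH*1000/dT * (term1 + term2)
t = 863*230*1000/28.5 * (0.001589285714 + 0.0005211184211)
t = 14698 s

14698


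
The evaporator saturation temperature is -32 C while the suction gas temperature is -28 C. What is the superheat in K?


Superheat = T_suction - T_evap
Superheat = -28 - (-32)
Superheat = 4 K

4


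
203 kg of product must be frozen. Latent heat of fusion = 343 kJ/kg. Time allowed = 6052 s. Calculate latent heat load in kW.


Q_lat = m * h_fg / t
Q_lat = 203 * 343 / 6052
Q_lat = 11.51 kW

11.51


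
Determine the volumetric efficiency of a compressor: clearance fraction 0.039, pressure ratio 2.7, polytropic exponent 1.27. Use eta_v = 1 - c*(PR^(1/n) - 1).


PR^(1/n) = 2.7^(1/1.27) = 2.18603196
eta_v = 1 - 0.039 * (2.18603196 - 1)
eta_v = 0.9537

0.9537


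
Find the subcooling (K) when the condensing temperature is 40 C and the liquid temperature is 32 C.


Subcooling = T_cond - T_liquid
Subcooling = 40 - 32
Subcooling = 8 K

8
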